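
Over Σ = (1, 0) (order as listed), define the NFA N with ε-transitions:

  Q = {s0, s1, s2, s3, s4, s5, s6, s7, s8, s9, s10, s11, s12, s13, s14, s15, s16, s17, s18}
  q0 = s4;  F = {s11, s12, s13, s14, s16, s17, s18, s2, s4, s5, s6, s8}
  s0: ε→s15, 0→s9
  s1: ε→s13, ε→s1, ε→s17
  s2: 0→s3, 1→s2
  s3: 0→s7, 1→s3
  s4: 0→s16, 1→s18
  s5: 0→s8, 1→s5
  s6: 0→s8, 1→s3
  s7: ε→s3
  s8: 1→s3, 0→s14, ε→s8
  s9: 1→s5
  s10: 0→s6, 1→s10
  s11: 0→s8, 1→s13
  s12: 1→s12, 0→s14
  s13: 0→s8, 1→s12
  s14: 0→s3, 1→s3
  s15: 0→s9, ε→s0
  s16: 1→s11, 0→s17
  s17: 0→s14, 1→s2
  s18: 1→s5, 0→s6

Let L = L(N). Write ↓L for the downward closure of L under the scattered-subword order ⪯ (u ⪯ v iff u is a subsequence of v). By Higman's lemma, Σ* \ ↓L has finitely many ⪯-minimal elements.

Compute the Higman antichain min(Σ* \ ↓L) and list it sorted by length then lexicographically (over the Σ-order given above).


|Q|=19, |F|=12, |δ|=38 (7 ε).
min D↑ (13 st, q0=0, F={8}): 0:1→1,0→2 1:1→3,0→4 2:1→5,0→6 3:1→3,0→7 4:1→8,0→7 5:1→9,0→7 6:1→10,0→11 7:1→8,0→11 8:1→8,0→8 9:1→12,0→7 10:1→10,0→8 11:1→8,0→8 12:1→12,0→11 [Hopcroft].
'101': |S_i|=[14, 11, 5, 2] end={s3,s7} ∉↓L; 3/3 deletions ∈↓L.
'0010': |S_i|=[14, 11, 6, 3, 2] end={s3,s7} — reject; 4/4 deletions ∈↓L.
'0001': N↓-sim [14, 11, 6, 3, 2] end={s3,s7} rej; 4/4 deletions ∈↓L.
'0000': N↓-sim [14, 11, 6, 3, 2] end={s3,s7} ∉↓L; 4/4 single-dels accept.
'11000': N↓-sim [14, 11, 8, 4, 3, 2] end={s3,s7} — reject; 5/5 del acc.
'011100': run [14, 11, 8, 7, 5, 3, 2] end={s3,s7} ∉↓L; 6/6 deletions ∈↓L.
6 minimals (antichain).

A = [101, 0010, 0001, 0000, 11000, 011100].


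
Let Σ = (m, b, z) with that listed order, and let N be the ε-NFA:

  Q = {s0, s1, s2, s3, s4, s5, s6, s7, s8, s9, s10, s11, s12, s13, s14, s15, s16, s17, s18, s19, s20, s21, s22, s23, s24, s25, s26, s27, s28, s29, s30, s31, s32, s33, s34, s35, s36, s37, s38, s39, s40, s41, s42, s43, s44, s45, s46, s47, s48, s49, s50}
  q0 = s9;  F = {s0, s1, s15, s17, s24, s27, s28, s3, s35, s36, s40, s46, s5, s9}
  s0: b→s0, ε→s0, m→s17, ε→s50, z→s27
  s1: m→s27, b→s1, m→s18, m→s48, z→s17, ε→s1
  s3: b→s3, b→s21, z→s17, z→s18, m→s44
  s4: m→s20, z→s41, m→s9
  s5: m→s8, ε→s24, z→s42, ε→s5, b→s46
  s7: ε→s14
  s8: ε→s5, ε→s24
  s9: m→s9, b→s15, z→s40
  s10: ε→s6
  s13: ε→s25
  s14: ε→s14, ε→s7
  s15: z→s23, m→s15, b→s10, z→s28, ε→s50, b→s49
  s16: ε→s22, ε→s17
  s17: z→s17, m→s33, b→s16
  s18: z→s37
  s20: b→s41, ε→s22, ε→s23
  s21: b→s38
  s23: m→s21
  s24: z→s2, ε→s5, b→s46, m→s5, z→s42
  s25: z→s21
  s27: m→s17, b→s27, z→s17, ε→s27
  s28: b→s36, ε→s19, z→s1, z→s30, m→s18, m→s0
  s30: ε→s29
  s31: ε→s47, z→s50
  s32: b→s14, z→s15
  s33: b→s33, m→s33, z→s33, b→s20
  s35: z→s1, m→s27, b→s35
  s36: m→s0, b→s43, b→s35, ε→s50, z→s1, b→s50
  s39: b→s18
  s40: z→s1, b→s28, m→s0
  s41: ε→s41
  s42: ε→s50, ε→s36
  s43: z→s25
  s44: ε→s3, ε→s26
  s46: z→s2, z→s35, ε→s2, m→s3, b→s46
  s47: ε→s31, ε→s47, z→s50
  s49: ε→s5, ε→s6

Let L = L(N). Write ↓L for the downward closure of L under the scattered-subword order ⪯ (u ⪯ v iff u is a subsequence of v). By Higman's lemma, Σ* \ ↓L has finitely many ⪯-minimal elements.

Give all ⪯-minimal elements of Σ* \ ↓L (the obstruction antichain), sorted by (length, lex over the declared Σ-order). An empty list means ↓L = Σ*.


A = [zmmm, zzzm, bbbmzm].

|Q|=51, |F|=14, |δ|=105 (33 ε).
min D↑ (14 st, q0=0, F={13}): 0:m→0,b→1,z→2 1:m→1,b→3,z→4 2:m→5,b→4,z→6 3:m→3,b→7,z→8 4:m→5,b→8,z→6 5:m→9,b→5,z→10 6:m→10,b→6,z→9 7:m→11,b→7,z→12 8:m→5,b→12,z→6 9:m→13,b→9,z→9 10:m→9,b→10,z→9 11:m→11,b→11,z→9 12:m→10,b→12,z→6 13:m→13,b→13,z→13 (ε-aug+det+¬).
'zmmm': run [39, 27, 15, 9, 7] end={s20,s21,s22,s23,s33,s38,s41} ∉↓L; 4/4 del acc.
'zzzm': |S_i|=[39, 27, 17, 10, 7] end={s20,s21,s22,s23,s33,s38,s41} — reject; 4/4 single-dels accept.
'bbbmzm': N↓-sim [39, 37, 32, 24, 16, 11, 7] end={s20,s21,s22,s23,s33,s38,s41} — reject; 6/6 del acc.
3 words, ⪯-incomp.


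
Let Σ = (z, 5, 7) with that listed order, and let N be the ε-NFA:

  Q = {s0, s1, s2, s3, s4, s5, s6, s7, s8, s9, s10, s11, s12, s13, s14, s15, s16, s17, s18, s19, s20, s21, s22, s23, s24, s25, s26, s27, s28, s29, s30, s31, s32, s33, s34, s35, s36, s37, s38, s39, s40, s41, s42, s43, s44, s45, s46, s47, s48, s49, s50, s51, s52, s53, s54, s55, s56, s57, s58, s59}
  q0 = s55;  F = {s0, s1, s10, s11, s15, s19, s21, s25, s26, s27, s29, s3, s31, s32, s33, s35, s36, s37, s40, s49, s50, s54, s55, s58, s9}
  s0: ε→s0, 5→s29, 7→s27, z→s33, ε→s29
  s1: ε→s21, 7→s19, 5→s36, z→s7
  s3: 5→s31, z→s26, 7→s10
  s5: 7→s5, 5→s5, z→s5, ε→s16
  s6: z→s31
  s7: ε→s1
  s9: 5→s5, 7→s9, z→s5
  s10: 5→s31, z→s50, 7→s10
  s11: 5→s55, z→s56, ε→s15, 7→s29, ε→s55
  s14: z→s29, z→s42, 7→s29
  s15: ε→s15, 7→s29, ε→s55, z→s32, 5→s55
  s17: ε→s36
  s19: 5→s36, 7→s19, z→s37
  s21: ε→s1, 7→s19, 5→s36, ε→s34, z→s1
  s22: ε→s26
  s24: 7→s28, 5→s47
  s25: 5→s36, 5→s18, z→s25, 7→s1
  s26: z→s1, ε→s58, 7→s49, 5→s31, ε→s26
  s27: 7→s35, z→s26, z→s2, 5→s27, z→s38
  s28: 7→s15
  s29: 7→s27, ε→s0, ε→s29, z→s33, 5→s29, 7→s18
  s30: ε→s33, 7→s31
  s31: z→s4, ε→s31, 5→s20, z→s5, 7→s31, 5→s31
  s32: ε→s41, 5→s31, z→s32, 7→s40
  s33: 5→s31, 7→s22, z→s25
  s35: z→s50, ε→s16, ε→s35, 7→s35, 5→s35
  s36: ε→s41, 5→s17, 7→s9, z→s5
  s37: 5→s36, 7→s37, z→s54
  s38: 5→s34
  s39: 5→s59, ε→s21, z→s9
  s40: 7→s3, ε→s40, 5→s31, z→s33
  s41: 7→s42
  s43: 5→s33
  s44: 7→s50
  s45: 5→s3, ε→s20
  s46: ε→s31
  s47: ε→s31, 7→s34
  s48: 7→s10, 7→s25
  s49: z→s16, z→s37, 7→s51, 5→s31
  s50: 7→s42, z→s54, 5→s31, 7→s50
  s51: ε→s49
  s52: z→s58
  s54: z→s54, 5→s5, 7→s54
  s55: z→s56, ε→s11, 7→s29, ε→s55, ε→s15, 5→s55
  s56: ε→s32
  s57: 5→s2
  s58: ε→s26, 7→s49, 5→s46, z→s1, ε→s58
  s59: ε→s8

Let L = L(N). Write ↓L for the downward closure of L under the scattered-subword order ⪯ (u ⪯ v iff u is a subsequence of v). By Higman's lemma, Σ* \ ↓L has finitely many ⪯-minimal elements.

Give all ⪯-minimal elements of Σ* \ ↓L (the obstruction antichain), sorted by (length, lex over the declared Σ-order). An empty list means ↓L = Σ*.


min(Σ*\↓L) = [z5z, 7zz575, 777zz5].

|Q|=60, |F|=25, |δ|=142 (36 ε).
min D↑ (21 st, q0=0, F={7}): 0:z→1,5→0,7→2 1:z→1,5→3,7→4 2:z→5,5→2,7→6 3:z→7,5→3,7→3 4:z→5,5→3,7→8 5:z→9,5→3,7→10 6:z→10,5→6,7→11 7:z→7,5→7,7→7 8:z→10,5→3,7→12 9:z→9,5→13,7→14 10:z→14,5→3,7→15 11:z→16,5→11,7→11 12:z→16,5→3,7→12 13:z→7,5→13,7→17 14:z→14,5→13,7→18 15:z→19,5→3,7→15 16:z→20,5→3,7→16 17:z→7,5→7,7→17 18:z→19,5→13,7→18 19:z→20,5→13,7→19 20:z→20,5→7,7→20 [Hopcroft].
'z5z': N↓-sim [41, 34, 13, 3] end={s16,s4,s5} ∉↓L; 3/3 deletions ∈↓L.
'7zz575': N↓-sim [41, 36, 29, 17, 8, 4, 2] end={s16,s5} ∉↓L; 6/6 deletions ∈↓L.
'777zz5': N↓-sim [41, 36, 31, 18, 13, 4, 2] end={s16,s5} ∉↓L; 6/6 single-dels accept.
3 obstructions.


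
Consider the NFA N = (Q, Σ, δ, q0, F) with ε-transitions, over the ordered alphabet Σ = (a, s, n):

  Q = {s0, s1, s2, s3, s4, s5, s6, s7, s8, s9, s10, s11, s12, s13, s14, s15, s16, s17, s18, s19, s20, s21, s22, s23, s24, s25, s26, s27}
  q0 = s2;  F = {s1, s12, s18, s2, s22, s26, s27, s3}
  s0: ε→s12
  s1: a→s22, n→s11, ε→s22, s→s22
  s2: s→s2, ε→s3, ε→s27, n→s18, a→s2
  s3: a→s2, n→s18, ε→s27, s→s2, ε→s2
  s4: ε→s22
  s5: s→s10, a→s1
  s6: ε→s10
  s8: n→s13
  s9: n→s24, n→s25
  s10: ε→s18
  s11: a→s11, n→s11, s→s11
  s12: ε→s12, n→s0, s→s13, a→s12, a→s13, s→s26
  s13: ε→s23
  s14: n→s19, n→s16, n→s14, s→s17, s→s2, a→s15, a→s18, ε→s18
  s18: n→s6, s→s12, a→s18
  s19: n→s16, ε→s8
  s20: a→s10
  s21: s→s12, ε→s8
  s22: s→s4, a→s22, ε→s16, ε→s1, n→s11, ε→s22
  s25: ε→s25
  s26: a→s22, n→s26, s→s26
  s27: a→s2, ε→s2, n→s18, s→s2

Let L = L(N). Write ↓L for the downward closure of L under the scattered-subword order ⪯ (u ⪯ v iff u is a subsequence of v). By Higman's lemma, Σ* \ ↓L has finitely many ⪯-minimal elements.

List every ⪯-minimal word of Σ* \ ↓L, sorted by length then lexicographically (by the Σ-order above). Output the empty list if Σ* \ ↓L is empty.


|Q|=28, |F|=8, |δ|=63 (19 ε).
min D↑ (6 st, q0=0, F={5}): 0:a→0,s→0,n→1 1:a→1,s→2,n→1 2:a→2,s→3,n→2 3:a→4,s→3,n→3 4:a→4,s→4,n→5 5:a→5,s→5,n→5 [Hopcroft].
'nssan': |S_i|=[16, 13, 10, 8, 5, 1] end={s11} ∉↓L; 5/5 del acc.
1 minimals (antichain).

min(Σ*\↓L) = [nssan].


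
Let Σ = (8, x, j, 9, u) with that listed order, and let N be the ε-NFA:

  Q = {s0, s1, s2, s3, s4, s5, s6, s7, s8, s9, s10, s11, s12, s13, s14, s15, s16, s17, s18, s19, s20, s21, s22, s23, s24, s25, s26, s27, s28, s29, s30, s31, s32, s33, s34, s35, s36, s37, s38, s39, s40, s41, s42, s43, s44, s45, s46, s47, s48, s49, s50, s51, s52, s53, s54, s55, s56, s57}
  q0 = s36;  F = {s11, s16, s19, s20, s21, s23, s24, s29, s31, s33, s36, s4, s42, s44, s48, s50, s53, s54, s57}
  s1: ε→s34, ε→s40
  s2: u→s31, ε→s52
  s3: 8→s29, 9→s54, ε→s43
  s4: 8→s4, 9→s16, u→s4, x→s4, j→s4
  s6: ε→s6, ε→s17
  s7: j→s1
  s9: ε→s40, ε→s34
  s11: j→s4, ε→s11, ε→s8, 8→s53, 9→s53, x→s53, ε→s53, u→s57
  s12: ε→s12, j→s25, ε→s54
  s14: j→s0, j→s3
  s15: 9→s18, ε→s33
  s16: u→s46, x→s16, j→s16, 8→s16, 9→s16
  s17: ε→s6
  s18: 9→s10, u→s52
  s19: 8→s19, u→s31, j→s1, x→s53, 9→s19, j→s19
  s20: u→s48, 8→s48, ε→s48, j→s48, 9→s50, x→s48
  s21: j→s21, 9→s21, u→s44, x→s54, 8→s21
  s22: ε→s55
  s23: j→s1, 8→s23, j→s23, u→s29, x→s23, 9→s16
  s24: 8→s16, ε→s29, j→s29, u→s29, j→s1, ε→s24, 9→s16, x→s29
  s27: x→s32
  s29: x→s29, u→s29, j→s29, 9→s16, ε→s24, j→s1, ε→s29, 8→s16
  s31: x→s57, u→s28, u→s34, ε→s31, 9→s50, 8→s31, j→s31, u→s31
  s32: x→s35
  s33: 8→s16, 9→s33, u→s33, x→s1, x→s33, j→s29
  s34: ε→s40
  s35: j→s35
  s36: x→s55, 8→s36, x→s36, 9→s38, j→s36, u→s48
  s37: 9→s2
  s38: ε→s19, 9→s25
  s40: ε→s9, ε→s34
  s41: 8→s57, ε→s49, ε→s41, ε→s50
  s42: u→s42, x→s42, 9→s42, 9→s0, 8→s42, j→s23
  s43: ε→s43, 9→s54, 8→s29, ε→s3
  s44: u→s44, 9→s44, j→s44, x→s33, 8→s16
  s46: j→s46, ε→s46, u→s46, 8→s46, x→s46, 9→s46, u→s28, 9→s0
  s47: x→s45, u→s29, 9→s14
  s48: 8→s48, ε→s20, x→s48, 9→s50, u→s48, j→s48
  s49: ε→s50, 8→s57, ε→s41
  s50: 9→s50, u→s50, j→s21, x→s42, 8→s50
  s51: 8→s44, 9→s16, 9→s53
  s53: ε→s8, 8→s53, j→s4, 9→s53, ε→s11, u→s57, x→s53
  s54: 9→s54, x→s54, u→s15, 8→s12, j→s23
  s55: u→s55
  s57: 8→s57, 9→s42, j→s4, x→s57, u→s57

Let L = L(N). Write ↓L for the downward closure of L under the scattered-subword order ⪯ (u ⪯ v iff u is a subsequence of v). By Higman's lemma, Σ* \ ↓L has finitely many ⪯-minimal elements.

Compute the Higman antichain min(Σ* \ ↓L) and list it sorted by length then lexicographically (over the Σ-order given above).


A = [9xj9u, u9ju8u].

|Q|=58, |F|=19, |δ|=174 (37 ε).
min D↑ (17 st, q0=0, F={14}): 0:8→0,x→0,j→0,9→1,u→2 1:8→1,x→3,j→1,9→1,u→4 2:8→2,x→2,j→2,9→5,u→2 3:8→3,x→3,j→6,9→3,u→7 4:8→4,x→7,j→4,9→5,u→4 5:8→5,x→8,j→9,9→5,u→5 6:8→6,x→6,j→6,9→10,u→6 7:8→7,x→7,j→6,9→8,u→7 8:8→8,x→8,j→11,9→8,u→8 9:8→9,x→12,j→9,9→9,u→13 10:8→10,x→10,j→10,9→10,u→14 11:8→11,x→11,j→11,9→10,u→15 12:8→12,x→12,j→11,9→12,u→16 13:8→10,x→16,j→13,9→13,u→13 14:8→14,x→14,j→14,9→14,u→14 15:8→10,x→15,j→15,9→10,u→15 16:8→10,x→16,j→15,9→16,u→16 [Hopcroft].
'9xj9u': N↓-sim [35, 31, 25, 13, 4, 3] end={s0,s28,s46} — reject; 5/5 del acc.
'u9ju8u': N↓-sim [35, 29, 23, 21, 16, 4, 3] end={s0,s28,s46} ∉↓L; 6/6 single-dels accept.
2 words, ⪯-incomp.


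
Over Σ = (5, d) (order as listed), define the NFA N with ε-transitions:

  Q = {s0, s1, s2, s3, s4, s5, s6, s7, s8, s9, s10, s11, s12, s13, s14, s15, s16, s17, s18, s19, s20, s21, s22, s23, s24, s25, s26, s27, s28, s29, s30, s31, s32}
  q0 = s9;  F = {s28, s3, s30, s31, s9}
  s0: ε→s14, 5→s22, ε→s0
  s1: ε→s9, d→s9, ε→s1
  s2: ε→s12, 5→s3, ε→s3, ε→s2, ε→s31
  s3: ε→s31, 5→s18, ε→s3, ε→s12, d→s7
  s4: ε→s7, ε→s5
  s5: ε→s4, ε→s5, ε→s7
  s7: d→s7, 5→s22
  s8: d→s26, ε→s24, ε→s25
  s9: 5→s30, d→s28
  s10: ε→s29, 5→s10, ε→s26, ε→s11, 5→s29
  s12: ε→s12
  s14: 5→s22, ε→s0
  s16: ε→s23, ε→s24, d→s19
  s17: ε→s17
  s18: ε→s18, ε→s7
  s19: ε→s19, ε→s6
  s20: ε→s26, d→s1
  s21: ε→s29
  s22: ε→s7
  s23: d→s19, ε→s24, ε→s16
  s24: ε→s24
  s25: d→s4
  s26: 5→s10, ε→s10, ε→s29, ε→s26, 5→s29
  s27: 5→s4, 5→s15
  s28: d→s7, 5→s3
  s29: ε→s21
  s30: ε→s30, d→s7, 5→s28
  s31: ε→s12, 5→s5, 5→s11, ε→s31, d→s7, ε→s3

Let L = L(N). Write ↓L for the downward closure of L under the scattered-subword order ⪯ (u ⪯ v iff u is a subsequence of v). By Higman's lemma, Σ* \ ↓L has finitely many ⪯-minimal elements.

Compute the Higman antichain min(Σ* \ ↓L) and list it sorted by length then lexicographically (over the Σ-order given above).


|Q|=33, |F|=5, |δ|=72 (44 ε).
min D↑ (5 st, q0=0, F={3}): 0:5→1,d→2 1:5→2,d→3 2:5→4,d→3 3:5→3,d→3 4:5→3,d→3 (ε-aug+det+¬).
'5d': N↓-sim [12, 11, 2] end={s22,s7} ∉↓L; 2/2 del acc.
'dd': run [12, 10, 2] end={s22,s7} ∉↓L; 2/2 single-dels accept.
'd55': |S_i|=[12, 10, 9, 6] end={s11,s18,s22,s4,s5,s7} ∉↓L; 3/3 del acc.
'5555': N↓-sim [12, 11, 10, 9, 6] end={s11,s18,s22,s4,s5,s7} ∉↓L; 4/4 single-dels accept.
4 words, ⪯-incomp.

A = [5d, dd, d55, 5555].


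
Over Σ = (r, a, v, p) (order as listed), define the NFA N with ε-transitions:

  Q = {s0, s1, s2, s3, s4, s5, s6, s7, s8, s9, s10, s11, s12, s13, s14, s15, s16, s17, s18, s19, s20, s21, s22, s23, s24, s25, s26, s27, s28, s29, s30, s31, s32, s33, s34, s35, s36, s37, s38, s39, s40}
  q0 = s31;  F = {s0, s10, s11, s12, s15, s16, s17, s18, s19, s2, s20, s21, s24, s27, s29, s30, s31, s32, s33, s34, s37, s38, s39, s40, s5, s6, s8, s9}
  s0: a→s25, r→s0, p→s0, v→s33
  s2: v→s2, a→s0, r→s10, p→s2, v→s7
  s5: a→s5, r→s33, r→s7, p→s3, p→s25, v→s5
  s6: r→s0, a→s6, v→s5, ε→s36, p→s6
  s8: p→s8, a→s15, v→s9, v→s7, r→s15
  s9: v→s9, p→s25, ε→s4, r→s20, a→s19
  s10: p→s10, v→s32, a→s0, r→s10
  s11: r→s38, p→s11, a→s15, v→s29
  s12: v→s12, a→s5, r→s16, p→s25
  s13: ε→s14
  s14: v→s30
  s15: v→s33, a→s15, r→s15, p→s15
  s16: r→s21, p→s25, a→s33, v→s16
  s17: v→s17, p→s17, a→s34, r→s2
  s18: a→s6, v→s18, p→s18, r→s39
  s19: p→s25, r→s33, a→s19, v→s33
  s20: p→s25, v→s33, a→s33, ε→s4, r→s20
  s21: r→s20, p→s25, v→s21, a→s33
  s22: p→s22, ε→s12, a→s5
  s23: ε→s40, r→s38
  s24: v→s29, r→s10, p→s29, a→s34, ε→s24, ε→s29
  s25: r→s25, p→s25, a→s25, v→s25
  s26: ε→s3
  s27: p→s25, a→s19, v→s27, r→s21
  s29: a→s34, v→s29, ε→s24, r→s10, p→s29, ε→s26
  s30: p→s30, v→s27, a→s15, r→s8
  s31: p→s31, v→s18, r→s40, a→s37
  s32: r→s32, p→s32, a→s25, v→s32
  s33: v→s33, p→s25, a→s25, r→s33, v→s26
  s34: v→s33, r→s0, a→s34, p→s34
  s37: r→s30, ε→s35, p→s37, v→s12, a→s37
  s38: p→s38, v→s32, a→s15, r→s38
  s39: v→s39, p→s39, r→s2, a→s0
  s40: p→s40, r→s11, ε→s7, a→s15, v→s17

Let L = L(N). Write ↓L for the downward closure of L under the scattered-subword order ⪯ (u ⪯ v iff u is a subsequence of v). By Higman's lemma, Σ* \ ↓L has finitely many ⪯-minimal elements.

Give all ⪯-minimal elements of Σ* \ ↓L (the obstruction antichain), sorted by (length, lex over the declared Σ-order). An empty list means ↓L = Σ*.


|Q|=41, |F|=28, |δ|=138 (13 ε).
min D↑ (28 st, q0=0, F={20}): 0:r→1,a→2,v→3,p→0 1:r→4,a→5,v→6,p→1 2:r→7,a→2,v→8,p→2 3:r→9,a→10,v→3,p→3 4:r→11,a→5,v→12,p→4 5:r→5,a→5,v→13,p→5 6:r→14,a→15,v→6,p→6 7:r→16,a→5,v→17,p→7 8:r→18,a→19,v→8,p→20 9:r→14,a→21,v→9,p→9 10:r→21,a→10,v→19,p→10 11:r→11,a→5,v→22,p→11 12:r→23,a→15,v→12,p→12 13:r→13,a→20,v→13,p→20 14:r→23,a→21,v→14,p→14 15:r→21,a→15,v→13,p→15 16:r→5,a→5,v→24,p→16 17:r→25,a→26,v→17,p→20 18:r→25,a→13,v→18,p→20 19:r→13,a→19,v→19,p→20 20:r→20,a→20,v→20,p→20 21:r→21,a→20,v→13,p→21 22:r→22,a→20,v→22,p→22 23:r→23,a→21,v→22,p→23 24:r→27,a→26,v→24,p→20 25:r→27,a→13,v→25,p→20 26:r→13,a→26,v→13,p→20 27:r→27,a→13,v→13,p→20 [Hopcroft].
'avp': |S_i|=[35, 23, 14, 2] end={s25,s3} — reject; 3/3 deletions ∈↓L.
'rava': N↓-sim [35, 27, 8, 4, 1] end={s25} ∉↓L; 4/4 deletions ∈↓L.
'vraa': run [35, 26, 14, 5, 1] end={s25} rej; 4/4 del acc.
'vara': |S_i|=[35, 26, 11, 6, 1] end={s25} rej; 4/4 deletions ∈↓L.
'rrrva': N↓-sim [35, 27, 21, 11, 5, 1] end={s25} rej; 5/5 single-dels accept.
5 obstructions.

min(Σ*\↓L) = [avp, rava, vraa, vara, rrrva].


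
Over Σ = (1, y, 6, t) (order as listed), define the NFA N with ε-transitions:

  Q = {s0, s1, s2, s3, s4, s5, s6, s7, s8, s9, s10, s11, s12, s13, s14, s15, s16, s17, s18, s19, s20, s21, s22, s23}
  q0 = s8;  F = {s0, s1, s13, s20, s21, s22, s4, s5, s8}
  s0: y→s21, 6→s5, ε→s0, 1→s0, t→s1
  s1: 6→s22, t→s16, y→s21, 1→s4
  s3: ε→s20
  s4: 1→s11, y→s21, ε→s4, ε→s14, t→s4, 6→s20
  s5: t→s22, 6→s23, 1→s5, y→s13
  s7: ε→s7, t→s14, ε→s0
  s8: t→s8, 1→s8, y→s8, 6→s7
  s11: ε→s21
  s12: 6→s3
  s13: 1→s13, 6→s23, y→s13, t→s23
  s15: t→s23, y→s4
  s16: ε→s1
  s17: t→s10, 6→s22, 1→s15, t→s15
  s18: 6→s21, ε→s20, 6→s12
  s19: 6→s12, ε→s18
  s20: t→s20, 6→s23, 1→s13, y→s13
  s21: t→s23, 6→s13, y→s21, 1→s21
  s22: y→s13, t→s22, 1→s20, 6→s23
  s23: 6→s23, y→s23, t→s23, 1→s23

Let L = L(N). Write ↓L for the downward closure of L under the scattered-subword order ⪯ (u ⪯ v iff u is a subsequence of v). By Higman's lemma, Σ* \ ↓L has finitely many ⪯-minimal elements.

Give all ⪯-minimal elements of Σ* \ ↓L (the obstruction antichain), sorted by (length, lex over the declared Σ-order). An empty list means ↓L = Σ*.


min(Σ*\↓L) = [6yt, 666, 6t11t].

|Q|=24, |F|=9, |δ|=61 (10 ε).
min D↑ (10 st, q0=0, F={6}): 0:1→0,y→0,6→1,t→0 1:1→1,y→2,6→3,t→4 2:1→2,y→2,6→5,t→6 3:1→3,y→5,6→6,t→7 4:1→8,y→2,6→7,t→4 5:1→5,y→5,6→6,t→6 6:1→6,y→6,6→6,t→6 7:1→9,y→5,6→6,t→7 8:1→2,y→2,6→9,t→8 9:1→5,y→5,6→6,t→9 (ε-aug+det+¬).
'6yt': |S_i|=[14, 13, 3, 1] end={s23} — reject; 3/3 deletions ∈↓L.
'666': run [14, 13, 5, 1] end={s23} — reject; 3/3 single-dels accept.
'6t11t': run [14, 13, 10, 7, 4, 1] end={s23} ∉↓L; 5/5 deletions ∈↓L.
3 minimals (antichain).


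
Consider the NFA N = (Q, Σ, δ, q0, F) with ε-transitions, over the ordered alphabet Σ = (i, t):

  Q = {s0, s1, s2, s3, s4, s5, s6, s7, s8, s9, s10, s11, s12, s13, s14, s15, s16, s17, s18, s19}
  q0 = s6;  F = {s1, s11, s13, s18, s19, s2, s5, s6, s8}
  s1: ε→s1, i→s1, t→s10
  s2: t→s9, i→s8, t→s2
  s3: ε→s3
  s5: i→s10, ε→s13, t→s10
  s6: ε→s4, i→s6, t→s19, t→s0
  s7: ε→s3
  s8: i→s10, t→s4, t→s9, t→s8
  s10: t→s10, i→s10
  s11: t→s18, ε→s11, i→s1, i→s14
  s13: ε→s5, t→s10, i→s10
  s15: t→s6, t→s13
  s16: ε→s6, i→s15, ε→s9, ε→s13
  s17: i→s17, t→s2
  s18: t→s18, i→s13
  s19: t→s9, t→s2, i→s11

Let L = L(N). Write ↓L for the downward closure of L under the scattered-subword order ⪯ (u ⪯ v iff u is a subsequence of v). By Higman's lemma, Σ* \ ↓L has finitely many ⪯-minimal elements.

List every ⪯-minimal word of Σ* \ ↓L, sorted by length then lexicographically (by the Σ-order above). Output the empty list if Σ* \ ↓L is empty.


|Q|=20, |F|=9, |δ|=41 (10 ε).
min D↑ (9 st, q0=0, F={7}): 0:i→0,t→1 1:i→2,t→3 2:i→4,t→5 3:i→6,t→3 4:i→4,t→7 5:i→8,t→5 6:i→7,t→6 7:i→7,t→7 8:i→7,t→7 [Hopcroft].
'tiit': N↓-sim [14, 13, 10, 5, 1] end={s10} — reject; 4/4 del acc.
'ttii': N↓-sim [14, 13, 8, 6, 1] end={s10} ∉↓L; 4/4 single-dels accept.
2 obstructions.

min(Σ*\↓L) = [tiit, ttii].


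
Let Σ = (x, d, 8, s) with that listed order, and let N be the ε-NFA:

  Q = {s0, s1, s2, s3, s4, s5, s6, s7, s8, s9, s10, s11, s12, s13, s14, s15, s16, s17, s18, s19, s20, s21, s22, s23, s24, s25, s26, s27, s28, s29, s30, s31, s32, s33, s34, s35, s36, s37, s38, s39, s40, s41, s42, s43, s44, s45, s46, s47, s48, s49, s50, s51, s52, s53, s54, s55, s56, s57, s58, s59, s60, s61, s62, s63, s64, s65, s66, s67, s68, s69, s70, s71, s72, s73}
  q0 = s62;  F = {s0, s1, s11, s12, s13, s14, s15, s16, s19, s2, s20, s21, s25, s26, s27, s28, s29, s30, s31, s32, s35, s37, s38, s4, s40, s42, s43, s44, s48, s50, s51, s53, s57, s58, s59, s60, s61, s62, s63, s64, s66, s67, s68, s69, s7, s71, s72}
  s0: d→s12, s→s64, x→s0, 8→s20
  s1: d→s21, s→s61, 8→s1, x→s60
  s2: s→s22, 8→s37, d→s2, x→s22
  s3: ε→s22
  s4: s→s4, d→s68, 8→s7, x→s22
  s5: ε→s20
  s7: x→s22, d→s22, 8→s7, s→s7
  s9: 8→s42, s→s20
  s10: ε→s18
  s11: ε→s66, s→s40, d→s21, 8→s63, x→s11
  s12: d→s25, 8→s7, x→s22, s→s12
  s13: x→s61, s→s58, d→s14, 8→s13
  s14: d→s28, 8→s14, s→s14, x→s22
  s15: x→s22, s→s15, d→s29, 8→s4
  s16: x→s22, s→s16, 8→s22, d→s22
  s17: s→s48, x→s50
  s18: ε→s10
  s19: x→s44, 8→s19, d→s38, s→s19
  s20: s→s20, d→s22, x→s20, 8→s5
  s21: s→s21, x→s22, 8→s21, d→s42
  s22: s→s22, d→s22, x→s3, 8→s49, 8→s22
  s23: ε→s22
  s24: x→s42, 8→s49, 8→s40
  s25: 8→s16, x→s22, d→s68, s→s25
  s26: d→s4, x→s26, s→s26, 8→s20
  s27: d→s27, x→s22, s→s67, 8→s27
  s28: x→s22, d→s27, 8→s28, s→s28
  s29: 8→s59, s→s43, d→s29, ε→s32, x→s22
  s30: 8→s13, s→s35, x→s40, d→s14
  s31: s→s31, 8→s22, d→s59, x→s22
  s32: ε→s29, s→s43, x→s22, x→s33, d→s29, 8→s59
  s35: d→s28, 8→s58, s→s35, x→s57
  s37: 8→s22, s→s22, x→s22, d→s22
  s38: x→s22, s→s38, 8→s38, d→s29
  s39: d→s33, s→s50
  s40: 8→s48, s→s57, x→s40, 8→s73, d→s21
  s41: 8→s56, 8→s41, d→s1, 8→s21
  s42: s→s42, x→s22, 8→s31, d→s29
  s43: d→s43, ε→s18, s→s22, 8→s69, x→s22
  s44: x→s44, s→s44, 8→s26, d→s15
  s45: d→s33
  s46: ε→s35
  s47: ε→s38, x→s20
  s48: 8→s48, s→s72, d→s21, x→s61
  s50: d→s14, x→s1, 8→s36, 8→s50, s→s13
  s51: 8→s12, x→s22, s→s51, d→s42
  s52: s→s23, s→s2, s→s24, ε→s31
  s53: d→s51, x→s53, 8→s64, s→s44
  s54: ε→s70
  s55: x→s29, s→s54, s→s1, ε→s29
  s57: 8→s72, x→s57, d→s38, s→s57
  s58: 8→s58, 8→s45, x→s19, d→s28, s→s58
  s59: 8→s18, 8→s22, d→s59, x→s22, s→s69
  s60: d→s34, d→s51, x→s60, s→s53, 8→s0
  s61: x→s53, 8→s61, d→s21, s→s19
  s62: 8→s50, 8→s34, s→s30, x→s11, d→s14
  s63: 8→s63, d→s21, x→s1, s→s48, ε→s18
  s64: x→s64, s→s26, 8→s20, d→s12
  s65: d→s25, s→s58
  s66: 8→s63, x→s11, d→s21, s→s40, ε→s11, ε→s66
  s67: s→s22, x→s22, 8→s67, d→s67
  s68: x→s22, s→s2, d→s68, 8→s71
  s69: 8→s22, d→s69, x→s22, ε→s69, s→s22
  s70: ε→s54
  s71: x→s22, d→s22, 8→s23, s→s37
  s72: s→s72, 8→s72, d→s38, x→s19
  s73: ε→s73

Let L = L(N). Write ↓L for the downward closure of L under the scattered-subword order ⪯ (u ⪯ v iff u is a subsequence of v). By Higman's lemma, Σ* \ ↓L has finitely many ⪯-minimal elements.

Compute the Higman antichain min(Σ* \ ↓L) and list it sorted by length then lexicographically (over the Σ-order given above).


min(Σ*\↓L) = [dx, xdd88, dddss, 8xx88d, ssddss].

|Q|=74, |F|=47, |δ|=243 (20 ε).
min D↑ (46 st, q0=0, F={8}): 0:x→1,d→2,8→3,s→4 1:x→1,d→5,8→6,s→7 2:x→8,d→9,8→2,s→2 3:x→10,d→2,8→3,s→11 4:x→7,d→2,8→11,s→12 5:x→8,d→13,8→5,s→5 6:x→10,d→5,8→6,s→14 7:x→7,d→5,8→14,s→15 8:x→8,d→8,8→8,s→8 9:x→8,d→16,8→9,s→9 10:x→17,d→5,8→10,s→18 11:x→18,d→2,8→11,s→19 12:x→15,d→9,8→19,s→12 13:x→8,d→20,8→21,s→13 14:x→18,d→5,8→14,s→22 15:x→15,d→23,8→22,s→15 16:x→8,d→16,8→16,s→24 17:x→17,d→25,8→26,s→27 18:x→27,d→5,8→18,s→28 19:x→28,d→9,8→19,s→19 20:x→8,d→20,8→29,s→30 21:x→8,d→29,8→8,s→21 22:x→28,d→23,8→22,s→22 23:x→8,d→20,8→23,s→23 24:x→8,d→24,8→24,s→8 25:x→8,d→13,8→31,s→25 26:x→26,d→31,8→32,s→33 27:x→27,d→25,8→33,s→34 28:x→34,d→23,8→28,s→28 29:x→8,d→29,8→8,s→35 30:x→8,d→30,8→35,s→8 31:x→8,d→36,8→37,s→31 32:x→32,d→8,8→32,s→32 33:x→33,d→31,8→32,s→38 34:x→34,d→39,8→38,s→34 35:x→8,d→35,8→8,s→8 36:x→8,d→40,8→41,s→36 37:x→8,d→8,8→37,s→37 38:x→38,d→42,8→32,s→38 39:x→8,d→20,8→42,s→39 40:x→8,d→40,8→43,s→44 41:x→8,d→8,8→8,s→41 42:x→8,d→40,8→37,s→42 43:x→8,d→8,8→8,s→45 44:x→8,d→44,8→45,s→8 45:x→8,d→8,8→8,s→8 [Hopcroft].
'dx': |S_i|=[59, 32, 4] end={s22,s3,s33,s49} — reject; 2/2 del acc.
'xdd88': N↓-sim [59, 47, 28, 20, 12, 6] end={s10,s18,s22,s23,s3,s49} ∉↓L; 5/5 del acc.
'dddss': run [59, 32, 23, 18, 10, 3] end={s22,s3,s49} ∉↓L; 5/5 deletions ∈↓L.
'8xx88d': N↓-sim [59, 52, 39, 34, 23, 12, 3] end={s22,s3,s49} ∉↓L; 6/6 single-dels accept.
'ssddss': run [59, 49, 41, 27, 18, 10, 3] end={s22,s3,s49} rej; 6/6 del acc.
5 obstructions.


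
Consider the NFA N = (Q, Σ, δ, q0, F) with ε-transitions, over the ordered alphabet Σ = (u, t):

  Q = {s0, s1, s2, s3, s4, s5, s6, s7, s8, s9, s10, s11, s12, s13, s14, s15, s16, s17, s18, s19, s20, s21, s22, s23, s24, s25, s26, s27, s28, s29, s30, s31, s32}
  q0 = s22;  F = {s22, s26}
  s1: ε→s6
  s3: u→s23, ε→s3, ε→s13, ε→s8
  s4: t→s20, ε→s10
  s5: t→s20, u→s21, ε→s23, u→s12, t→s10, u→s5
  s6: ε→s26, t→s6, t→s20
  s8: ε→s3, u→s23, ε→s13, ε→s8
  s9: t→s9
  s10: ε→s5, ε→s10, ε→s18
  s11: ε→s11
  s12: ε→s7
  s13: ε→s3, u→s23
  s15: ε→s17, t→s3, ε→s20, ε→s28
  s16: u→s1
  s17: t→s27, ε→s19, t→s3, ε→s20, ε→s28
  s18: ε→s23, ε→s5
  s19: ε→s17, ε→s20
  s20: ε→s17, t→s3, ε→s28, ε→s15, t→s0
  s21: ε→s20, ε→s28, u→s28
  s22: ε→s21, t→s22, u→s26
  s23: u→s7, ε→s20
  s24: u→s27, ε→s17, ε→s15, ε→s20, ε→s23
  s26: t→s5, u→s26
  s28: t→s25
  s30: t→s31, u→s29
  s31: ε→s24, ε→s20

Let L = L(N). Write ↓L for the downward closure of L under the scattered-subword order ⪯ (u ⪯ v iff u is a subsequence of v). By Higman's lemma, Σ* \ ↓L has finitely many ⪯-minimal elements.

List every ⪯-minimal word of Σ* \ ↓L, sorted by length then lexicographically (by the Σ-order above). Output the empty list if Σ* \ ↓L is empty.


|Q|=33, |F|=2, |δ|=67 (39 ε).
min D↑ (3 st, q0=0, F={2}): 0:u→1,t→0 1:u→1,t→2 2:u→2,t→2 [Hopcroft].
'ut': |S_i|=[20, 19, 18] end={s0,s10,s12,s13,s15,s17,s18,s19,s20,s21,s23,s25,…} rej; 2/2 deletions ∈↓L.
1 words, ⪯-incomp.

min(Σ*\↓L) = [ut].


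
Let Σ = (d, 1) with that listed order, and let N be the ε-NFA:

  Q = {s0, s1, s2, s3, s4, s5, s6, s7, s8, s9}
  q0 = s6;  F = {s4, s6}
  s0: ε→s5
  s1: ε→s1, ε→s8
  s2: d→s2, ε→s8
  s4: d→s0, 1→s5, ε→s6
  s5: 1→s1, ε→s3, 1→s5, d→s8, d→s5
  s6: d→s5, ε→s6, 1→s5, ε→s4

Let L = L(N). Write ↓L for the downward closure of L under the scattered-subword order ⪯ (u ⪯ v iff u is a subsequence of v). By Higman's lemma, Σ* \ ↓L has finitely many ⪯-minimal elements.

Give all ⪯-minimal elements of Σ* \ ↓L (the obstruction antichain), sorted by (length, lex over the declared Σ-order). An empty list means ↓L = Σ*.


|Q|=10, |F|=2, |δ|=17 (8 ε).
min D↑ (2 st, q0=0, F={1}): 0:d→1,1→1 1:d→1,1→1 (ε-aug+det+¬).
'd': |S_i|=[7, 5] end={s0,s1,s3,s5,s8} rej; 1/1 deletions ∈↓L.
'1': run [7, 4] end={s1,s3,s5,s8} rej; 1/1 del acc.
2 minimals (antichain).

A = [d, 1].


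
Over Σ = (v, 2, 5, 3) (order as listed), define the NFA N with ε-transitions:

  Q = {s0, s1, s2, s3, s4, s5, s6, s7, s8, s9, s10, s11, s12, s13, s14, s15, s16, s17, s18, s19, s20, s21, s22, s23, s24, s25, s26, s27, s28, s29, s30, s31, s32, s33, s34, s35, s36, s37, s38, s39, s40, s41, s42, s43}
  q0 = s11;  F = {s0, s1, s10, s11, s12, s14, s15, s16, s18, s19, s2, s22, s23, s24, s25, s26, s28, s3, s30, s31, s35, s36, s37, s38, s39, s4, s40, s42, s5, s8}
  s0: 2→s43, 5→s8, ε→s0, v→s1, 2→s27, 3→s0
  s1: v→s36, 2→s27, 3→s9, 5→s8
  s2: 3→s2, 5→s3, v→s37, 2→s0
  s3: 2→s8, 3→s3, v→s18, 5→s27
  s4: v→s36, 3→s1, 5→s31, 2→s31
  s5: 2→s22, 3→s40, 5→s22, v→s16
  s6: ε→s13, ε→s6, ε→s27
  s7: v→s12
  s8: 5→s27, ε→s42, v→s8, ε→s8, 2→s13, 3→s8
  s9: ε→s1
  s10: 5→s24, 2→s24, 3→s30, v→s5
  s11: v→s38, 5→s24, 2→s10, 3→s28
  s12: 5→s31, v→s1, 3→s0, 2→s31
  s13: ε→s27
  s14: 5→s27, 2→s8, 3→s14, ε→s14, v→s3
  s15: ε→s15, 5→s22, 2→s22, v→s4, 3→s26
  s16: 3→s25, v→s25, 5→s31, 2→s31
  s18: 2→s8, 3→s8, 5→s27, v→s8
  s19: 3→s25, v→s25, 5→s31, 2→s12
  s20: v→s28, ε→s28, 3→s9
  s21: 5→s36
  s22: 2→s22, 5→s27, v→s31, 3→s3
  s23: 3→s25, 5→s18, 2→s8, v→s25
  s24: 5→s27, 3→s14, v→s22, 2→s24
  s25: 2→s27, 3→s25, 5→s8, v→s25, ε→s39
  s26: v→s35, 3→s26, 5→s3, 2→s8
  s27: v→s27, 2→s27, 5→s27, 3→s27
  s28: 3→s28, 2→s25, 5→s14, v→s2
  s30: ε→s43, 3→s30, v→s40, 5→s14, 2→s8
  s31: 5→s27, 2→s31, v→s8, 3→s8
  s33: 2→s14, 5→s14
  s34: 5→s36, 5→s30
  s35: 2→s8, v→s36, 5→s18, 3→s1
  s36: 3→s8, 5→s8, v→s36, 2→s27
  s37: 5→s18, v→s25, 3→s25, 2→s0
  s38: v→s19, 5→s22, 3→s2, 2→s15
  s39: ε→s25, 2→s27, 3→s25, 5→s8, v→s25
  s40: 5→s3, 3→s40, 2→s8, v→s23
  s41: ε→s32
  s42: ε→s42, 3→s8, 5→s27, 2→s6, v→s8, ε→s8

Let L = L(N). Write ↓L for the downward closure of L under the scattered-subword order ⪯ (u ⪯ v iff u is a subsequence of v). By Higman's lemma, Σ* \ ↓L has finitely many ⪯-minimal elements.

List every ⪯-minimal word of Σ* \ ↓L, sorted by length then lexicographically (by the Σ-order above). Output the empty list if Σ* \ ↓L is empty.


min(Σ*\↓L) = [55, 225, 322, vvv2, vv32, v2vv35].

|Q|=44, |F|=30, |δ|=150 (17 ε).
min D↑ (29 st, q0=0, F={11}): 0:v→1,2→2,5→3,3→4 1:v→5,2→6,5→7,3→8 2:v→9,2→3,5→3,3→10 3:v→7,2→3,5→11,3→12 4:v→8,2→13,5→12,3→4 5:v→13,2→14,5→15,3→13 6:v→16,2→7,5→7,3→17 7:v→15,2→7,5→11,3→18 8:v→19,2→20,5→18,3→8 9:v→21,2→7,5→7,3→22 10:v→22,2→23,5→12,3→10 11:v→11,2→11,5→11,3→11 12:v→18,2→23,5→11,3→12 13:v→13,2→11,5→23,3→13 14:v→24,2→15,5→15,3→20 15:v→23,2→15,5→11,3→23 16:v→25,2→15,5→15,3→24 17:v→26,2→23,5→18,3→17 18:v→27,2→23,5→11,3→18 19:v→13,2→20,5→27,3→13 20:v→24,2→11,5→23,3→20 21:v→13,2→15,5→15,3→13 22:v→28,2→23,5→18,3→22 23:v→23,2→11,5→11,3→23 24:v→25,2→11,5→23,3→24 25:v→25,2→11,5→23,3→23 26:v→25,2→23,5→27,3→24 27:v→23,2→23,5→11,3→23 28:v→13,2→23,5→27,3→13.
'55': |S_i|=[35, 11, 1] end={s27} ∉↓L; 2/2 deletions ∈↓L.
'225': |S_i|=[35, 29, 12, 1] end={s27} ∉↓L; 3/3 del acc.
'322': run [35, 23, 12, 4] end={s13,s27,s43,s6} ∉↓L; 3/3 single-dels accept.
'vvv2': |S_i|=[35, 29, 21, 10, 3] end={s13,s27,s6} — reject; 4/4 single-dels accept.
'vv32': run [35, 29, 21, 12, 4] end={s13,s27,s43,s6} — reject; 4/4 single-dels accept.
'v2vv35': run [35, 29, 19, 12, 6, 5, 1] end={s27} ∉↓L; 6/6 single-dels accept.
6 obstructions.


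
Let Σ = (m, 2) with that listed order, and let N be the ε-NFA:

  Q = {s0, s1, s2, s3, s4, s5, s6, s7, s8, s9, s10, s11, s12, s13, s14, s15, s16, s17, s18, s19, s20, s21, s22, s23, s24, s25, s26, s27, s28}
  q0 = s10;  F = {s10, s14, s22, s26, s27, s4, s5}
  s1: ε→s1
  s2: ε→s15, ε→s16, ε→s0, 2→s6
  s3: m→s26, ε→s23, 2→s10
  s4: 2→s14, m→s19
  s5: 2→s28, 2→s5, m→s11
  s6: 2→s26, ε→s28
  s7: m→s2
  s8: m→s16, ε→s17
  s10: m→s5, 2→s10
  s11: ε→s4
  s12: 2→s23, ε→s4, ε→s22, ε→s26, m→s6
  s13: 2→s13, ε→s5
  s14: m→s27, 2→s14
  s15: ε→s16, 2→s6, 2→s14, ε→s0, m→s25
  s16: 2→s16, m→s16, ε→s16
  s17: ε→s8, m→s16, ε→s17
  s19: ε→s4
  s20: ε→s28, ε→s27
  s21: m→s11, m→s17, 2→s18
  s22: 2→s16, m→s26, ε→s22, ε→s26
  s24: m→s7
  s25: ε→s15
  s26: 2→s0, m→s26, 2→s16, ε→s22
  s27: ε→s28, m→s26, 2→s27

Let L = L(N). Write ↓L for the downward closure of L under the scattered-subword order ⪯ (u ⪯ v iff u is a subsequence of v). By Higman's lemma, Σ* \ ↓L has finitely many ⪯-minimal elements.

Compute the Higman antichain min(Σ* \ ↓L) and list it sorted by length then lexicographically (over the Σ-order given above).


|Q|=29, |F|=7, |δ|=60 (25 ε).
min D↑ (7 st, q0=0, F={6}): 0:m→1,2→0 1:m→2,2→1 2:m→2,2→3 3:m→4,2→3 4:m→5,2→4 5:m→5,2→6 6:m→6,2→6.
'mm2mm2': run [12, 11, 10, 7, 6, 4, 2] end={s0,s16} rej; 6/6 del acc.
1 words, ⪯-incomp.

min(Σ*\↓L) = [mm2mm2].


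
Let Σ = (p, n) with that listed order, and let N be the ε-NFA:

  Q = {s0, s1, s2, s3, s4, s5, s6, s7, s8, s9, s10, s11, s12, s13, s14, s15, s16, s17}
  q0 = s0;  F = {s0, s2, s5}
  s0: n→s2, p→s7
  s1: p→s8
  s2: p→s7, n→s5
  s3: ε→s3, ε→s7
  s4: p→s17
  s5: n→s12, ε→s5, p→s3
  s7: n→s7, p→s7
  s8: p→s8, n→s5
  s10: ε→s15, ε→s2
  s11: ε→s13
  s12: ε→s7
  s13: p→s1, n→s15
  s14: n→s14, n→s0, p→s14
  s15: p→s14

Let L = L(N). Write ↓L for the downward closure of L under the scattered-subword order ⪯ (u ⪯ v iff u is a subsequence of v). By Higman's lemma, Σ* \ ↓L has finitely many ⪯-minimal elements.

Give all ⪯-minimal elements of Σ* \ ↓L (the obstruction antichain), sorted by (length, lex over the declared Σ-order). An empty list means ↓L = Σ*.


Antichain: [p, nnn].

|Q|=18, |F|=3, |δ|=25 (7 ε).
min D↑ (4 st, q0=0, F={1}): 0:p→1,n→2 1:p→1,n→1 2:p→1,n→3 3:p→1,n→1 (ε-aug+det+¬).
'p': |S_i|=[6, 2] end={s3,s7} — reject; 1/1 del acc.
'nnn': run [6, 5, 4, 2] end={s12,s7} — reject; 3/3 deletions ∈↓L.
2 words, ⪯-incomp.


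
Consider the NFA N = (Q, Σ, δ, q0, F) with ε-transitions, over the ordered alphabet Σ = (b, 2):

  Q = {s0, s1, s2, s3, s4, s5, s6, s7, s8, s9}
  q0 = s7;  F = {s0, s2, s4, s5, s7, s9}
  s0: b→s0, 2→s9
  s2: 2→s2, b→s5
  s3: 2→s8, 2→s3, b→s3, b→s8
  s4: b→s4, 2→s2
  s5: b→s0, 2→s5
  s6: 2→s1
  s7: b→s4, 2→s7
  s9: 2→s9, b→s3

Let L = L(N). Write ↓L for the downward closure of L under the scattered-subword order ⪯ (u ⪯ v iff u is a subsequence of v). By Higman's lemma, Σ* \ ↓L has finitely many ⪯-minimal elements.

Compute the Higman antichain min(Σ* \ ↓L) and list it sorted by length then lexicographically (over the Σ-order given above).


min(Σ*\↓L) = [b2bb2b].

|Q|=10, |F|=6, |δ|=17 (0 ε).
min D↑ (7 st, q0=0, F={6}): 0:b→1,2→0 1:b→1,2→2 2:b→3,2→2 3:b→4,2→3 4:b→4,2→5 5:b→6,2→5 6:b→6,2→6.
'b2bb2b': |S_i|=[8, 7, 6, 5, 4, 3, 2] end={s3,s8} ∉↓L; 6/6 deletions ∈↓L.
1 minimals (antichain).


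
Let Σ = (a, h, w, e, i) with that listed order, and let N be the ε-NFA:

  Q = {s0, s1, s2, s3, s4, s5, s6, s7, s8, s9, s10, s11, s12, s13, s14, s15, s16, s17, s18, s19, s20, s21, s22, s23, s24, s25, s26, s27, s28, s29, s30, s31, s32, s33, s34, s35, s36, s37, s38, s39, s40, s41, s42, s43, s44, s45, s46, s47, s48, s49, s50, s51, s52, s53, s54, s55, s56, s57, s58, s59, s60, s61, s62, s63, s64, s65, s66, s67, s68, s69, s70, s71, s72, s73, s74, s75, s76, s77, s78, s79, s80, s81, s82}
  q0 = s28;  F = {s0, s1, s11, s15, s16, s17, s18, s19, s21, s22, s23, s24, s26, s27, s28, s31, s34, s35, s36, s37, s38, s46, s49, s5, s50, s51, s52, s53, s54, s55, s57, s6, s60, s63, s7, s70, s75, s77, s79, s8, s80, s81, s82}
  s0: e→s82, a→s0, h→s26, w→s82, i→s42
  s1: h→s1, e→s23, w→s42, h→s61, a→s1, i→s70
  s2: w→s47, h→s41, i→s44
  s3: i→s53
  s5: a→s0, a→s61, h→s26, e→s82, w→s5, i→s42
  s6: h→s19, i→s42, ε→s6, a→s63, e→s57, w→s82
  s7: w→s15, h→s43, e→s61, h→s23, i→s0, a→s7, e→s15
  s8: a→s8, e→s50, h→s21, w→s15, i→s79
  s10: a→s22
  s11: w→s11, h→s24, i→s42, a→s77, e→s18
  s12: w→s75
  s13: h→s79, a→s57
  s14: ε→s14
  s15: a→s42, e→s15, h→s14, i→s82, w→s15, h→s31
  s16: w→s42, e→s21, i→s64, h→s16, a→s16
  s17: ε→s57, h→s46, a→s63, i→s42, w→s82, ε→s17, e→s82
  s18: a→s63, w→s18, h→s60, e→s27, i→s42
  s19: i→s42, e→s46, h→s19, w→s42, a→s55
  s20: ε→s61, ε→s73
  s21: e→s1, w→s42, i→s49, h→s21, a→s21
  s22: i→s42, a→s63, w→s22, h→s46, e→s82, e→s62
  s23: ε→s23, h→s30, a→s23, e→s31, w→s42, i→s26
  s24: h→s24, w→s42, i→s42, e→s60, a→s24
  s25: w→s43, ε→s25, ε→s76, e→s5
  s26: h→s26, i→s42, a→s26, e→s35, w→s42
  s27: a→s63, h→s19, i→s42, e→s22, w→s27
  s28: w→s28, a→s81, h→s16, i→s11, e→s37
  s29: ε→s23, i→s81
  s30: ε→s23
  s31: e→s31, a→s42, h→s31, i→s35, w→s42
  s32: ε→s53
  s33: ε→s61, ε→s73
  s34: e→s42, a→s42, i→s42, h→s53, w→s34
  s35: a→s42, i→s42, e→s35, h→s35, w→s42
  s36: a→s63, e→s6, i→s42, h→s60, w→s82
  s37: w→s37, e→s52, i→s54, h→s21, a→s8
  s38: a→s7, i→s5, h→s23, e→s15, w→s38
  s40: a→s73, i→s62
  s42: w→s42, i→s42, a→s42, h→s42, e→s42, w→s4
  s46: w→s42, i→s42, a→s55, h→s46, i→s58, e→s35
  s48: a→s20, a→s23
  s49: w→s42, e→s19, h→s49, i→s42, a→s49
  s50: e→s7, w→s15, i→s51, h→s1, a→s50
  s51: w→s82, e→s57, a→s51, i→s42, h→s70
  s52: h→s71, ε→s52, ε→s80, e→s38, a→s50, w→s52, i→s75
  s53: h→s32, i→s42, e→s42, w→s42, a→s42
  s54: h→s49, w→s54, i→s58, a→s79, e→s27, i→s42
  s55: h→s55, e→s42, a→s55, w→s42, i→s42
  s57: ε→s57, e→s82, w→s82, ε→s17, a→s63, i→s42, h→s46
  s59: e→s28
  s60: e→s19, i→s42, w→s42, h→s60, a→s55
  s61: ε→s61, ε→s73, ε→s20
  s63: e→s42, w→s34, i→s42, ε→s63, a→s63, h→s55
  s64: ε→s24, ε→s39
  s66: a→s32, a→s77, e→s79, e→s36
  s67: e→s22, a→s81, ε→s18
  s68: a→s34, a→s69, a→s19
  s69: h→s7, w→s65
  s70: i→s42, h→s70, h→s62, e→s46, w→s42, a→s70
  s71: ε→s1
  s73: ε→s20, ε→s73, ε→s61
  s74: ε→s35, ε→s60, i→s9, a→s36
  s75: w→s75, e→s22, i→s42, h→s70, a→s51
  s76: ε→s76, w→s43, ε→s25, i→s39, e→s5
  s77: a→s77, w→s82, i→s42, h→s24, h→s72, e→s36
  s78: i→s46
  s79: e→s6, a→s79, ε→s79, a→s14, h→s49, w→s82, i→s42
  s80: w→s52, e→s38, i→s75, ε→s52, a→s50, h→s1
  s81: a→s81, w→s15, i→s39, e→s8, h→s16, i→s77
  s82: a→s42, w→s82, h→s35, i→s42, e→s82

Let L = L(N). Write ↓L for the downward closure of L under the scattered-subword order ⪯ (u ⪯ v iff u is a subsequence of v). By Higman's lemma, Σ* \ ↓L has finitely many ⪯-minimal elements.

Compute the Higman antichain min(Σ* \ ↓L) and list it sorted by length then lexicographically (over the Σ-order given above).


|Q|=83, |F|=43, |δ|=301 (35 ε).
min D↑ (42 st, q0=0, F={8}): 0:a→1,h→2,w→0,e→3,i→4 1:a→1,h→2,w→5,e→6,i→7 2:a→2,h→2,w→8,e→9,i→10 3:a→6,h→9,w→3,e→11,i→12 4:a→7,h→10,w→4,e→13,i→8 5:a→8,h→14,w→5,e→5,i→15 6:a→6,h→9,w→5,e→16,i→17 7:a→7,h→10,w→15,e→18,i→8 8:a→8,h→8,w→8,e→8,i→8 9:a→9,h→9,w→8,e→19,i→20 10:a→10,h→10,w→8,e→21,i→8 11:a→16,h→19,w→11,e→22,i→23 12:a→17,h→20,w→12,e→24,i→8 13:a→25,h→21,w→13,e→24,i→8 14:a→8,h→14,w→8,e→14,i→26 15:a→8,h→26,w→15,e→15,i→8 16:a→16,h→19,w→5,e→27,i→28 17:a→17,h→20,w→15,e→29,i→8 18:a→25,h→21,w→15,e→29,i→8 19:a→19,h→19,w→8,e→30,i→31 20:a→20,h→20,w→8,e→32,i→8 21:a→33,h→21,w→8,e→32,i→8 22:a→27,h→30,w→22,e→5,i→34 23:a→28,h→31,w→23,e→35,i→8 24:a→25,h→32,w→24,e→35,i→8 25:a→25,h→33,w→36,e→8,i→8 26:a→8,h→26,w→8,e→26,i→8 27:a→27,h→30,w→5,e→5,i→37 28:a→28,h→31,w→15,e→38,i→8 29:a→25,h→32,w→15,e→38,i→8 30:a→30,h→30,w→8,e→14,i→39 31:a→31,h→31,w→8,e→40,i→8 32:a→33,h→32,w→8,e→40,i→8 33:a→33,h→33,w→8,e→8,i→8 34:a→37,h→39,w→34,e→15,i→8 35:a→25,h→40,w→35,e→15,i→8 36:a→8,h→41,w→36,e→8,i→8 37:a→37,h→39,w→15,e→15,i→8 38:a→25,h→40,w→15,e→15,i→8 39:a→39,h→39,w→8,e→26,i→8 40:a→33,h→40,w→8,e→26,i→8 41:a→8,h→41,w→8,e→8,i→8 (ε-aug+det+¬).
'hw': run [58, 30, 2] end={s4,s42} ∉↓L; 2/2 single-dels accept.
'ii': N↓-sim [58, 40, 3] end={s4,s42,s58} — reject; 2/2 single-dels accept.
'awa': run [58, 45, 10, 2] end={s4,s42} rej; 3/3 del acc.
'ieae': N↓-sim [58, 40, 21, 7, 2] end={s4,s42} rej; 4/4 del acc.
'eeeea': N↓-sim [58, 49, 40, 29, 11, 2] end={s4,s42} ∉↓L; 5/5 single-dels accept.
5 words, ⪯-incomp.

Antichain: [hw, ii, awa, ieae, eeeea].
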